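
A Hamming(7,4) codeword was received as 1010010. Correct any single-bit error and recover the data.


Syndrome = 4: error at position 4

Data: 1010 (corrected bit 4)


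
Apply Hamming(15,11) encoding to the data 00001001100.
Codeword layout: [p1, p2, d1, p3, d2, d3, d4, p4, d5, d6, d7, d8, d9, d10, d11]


Parity bits: p1=0, p2=0, p3=0, p4=1

000000011001100


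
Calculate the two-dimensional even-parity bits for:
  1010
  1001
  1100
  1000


Row parities: 0001
Column parities: 0111

Row P: 0001, Col P: 0111, Corner: 1


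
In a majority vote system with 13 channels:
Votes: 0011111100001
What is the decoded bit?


Ones: 7 out of 13
Threshold: 7

1 (7/13 voted 1)


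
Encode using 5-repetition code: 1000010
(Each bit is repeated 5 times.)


Each bit -> 5 copies

11111000000000000000000001111100000


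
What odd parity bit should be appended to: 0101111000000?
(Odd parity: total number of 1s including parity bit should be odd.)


Number of 1s in data: 5
Parity bit: 0

0


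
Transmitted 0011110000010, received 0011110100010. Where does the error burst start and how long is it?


XOR: 0000000100000

Burst at position 7, length 1


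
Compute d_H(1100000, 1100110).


XOR: 0000110
Count of 1s: 2

2


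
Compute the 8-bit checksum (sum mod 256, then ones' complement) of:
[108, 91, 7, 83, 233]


Sum = 522 mod 256 = 10
Complement = 245

245


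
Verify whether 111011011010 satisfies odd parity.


Number of 1s: 8

No, parity error (8 ones)


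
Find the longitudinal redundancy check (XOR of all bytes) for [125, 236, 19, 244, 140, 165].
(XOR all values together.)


XOR chain: 125 ^ 236 ^ 19 ^ 244 ^ 140 ^ 165 = 95

95


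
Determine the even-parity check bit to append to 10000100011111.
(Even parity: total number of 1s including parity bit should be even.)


Number of 1s in data: 7
Parity bit: 1

1


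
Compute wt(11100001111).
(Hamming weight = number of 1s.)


Counting 1s in 11100001111

7


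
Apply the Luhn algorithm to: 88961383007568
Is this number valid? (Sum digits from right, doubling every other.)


Luhn sum = 66
66 mod 10 = 6

Invalid (Luhn sum mod 10 = 6)


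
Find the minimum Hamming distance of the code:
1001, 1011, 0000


Comparing all pairs, minimum distance: 1
Can detect 0 errors, correct 0 errors

1


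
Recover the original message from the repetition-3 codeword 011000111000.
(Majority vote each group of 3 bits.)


Groups: 011, 000, 111, 000
Majority votes: 1010

1010


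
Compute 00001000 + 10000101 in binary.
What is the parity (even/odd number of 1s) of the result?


00001000 = 8
10000101 = 133
Sum = 141 = 10001101
1s count = 4

even parity (4 ones in 10001101)


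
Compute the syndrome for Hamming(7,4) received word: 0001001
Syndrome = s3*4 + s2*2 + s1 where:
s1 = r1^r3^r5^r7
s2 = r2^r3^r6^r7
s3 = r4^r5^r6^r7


s1=1, s2=1, s3=0

Syndrome = 3 (error at position 3)


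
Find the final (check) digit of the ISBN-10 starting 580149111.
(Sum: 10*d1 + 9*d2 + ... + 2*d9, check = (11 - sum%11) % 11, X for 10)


Weighted sum: 207
207 mod 11 = 9

Check digit: 2


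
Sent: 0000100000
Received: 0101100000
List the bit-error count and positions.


XOR: 0101000000

2 error(s) at position(s): 1, 3


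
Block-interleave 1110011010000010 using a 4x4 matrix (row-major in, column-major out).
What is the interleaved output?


Matrix:
  1110
  0110
  1000
  0010
Read columns: 1010110011010000

1010110011010000


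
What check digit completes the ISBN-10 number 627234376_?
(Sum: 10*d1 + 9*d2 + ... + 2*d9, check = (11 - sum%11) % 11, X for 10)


Weighted sum: 231
231 mod 11 = 0

Check digit: 0


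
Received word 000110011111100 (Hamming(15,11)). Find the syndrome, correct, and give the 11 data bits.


Syndrome = 0: no error detected

Data: 01001111100 (no errors)


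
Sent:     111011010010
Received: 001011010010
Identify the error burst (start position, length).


XOR: 110000000000

Burst at position 0, length 2


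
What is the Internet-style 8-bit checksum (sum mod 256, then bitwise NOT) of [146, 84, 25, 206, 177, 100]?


Sum = 738 mod 256 = 226
Complement = 29

29


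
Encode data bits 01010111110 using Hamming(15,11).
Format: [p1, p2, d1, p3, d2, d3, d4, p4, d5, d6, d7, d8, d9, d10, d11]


Parity bits: p1=0, p2=0, p3=1, p4=1

000110110111110


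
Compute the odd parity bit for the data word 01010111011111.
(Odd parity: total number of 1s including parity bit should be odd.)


Number of 1s in data: 10
Parity bit: 1

1


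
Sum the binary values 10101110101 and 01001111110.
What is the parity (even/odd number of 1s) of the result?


10101110101 = 1397
01001111110 = 638
Sum = 2035 = 11111110011
1s count = 9

odd parity (9 ones in 11111110011)


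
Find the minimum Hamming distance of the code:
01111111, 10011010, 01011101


Comparing all pairs, minimum distance: 2
Can detect 1 errors, correct 0 errors

2


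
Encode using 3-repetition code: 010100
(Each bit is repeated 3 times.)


Each bit -> 3 copies

000111000111000000


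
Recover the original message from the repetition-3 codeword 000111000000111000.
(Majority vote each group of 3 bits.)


Groups: 000, 111, 000, 000, 111, 000
Majority votes: 010010

010010


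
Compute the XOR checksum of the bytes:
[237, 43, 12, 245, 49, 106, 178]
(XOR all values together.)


XOR chain: 237 ^ 43 ^ 12 ^ 245 ^ 49 ^ 106 ^ 178 = 214

214


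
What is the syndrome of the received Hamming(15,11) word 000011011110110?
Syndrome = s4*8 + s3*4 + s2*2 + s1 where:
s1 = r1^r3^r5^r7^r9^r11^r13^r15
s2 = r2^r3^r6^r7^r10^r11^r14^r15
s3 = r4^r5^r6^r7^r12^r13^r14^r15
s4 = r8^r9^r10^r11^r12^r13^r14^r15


s1=0, s2=0, s3=0, s4=0

Syndrome = 0 (no error)


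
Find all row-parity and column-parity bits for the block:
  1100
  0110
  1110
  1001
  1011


Row parities: 00101
Column parities: 0110

Row P: 00101, Col P: 0110, Corner: 0


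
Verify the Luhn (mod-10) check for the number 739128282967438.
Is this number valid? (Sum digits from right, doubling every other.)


Luhn sum = 82
82 mod 10 = 2

Invalid (Luhn sum mod 10 = 2)


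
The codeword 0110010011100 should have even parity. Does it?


Number of 1s: 6

Yes, parity is correct (6 ones)


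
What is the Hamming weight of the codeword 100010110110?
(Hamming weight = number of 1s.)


Counting 1s in 100010110110

6


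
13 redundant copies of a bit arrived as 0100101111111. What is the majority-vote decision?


Ones: 9 out of 13
Threshold: 7

1 (9/13 voted 1)


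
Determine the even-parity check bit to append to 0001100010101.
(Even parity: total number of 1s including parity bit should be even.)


Number of 1s in data: 5
Parity bit: 1

1


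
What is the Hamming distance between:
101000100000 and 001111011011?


XOR: 100111111011
Count of 1s: 9

9


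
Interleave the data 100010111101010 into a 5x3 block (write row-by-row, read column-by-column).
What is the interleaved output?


Matrix:
  100
  010
  111
  101
  010
Read columns: 101100110100110

101100110100110


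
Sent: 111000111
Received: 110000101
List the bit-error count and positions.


XOR: 001000010

2 error(s) at position(s): 2, 7


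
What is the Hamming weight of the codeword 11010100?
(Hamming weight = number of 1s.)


Counting 1s in 11010100

4


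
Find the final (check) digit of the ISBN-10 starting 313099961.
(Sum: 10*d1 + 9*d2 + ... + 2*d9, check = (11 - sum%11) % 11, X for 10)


Weighted sum: 218
218 mod 11 = 9

Check digit: 2


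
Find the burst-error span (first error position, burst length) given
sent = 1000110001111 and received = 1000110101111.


XOR: 0000000100000

Burst at position 7, length 1


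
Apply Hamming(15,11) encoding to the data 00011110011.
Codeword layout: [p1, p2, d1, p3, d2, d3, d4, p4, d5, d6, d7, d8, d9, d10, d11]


Parity bits: p1=0, p2=1, p3=1, p4=1

010100111110011


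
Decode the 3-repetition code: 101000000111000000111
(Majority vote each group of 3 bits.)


Groups: 101, 000, 000, 111, 000, 000, 111
Majority votes: 1001001

1001001


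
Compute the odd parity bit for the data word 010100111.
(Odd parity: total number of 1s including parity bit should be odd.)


Number of 1s in data: 5
Parity bit: 0

0


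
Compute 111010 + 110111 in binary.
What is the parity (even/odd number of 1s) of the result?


111010 = 58
110111 = 55
Sum = 113 = 1110001
1s count = 4

even parity (4 ones in 1110001)


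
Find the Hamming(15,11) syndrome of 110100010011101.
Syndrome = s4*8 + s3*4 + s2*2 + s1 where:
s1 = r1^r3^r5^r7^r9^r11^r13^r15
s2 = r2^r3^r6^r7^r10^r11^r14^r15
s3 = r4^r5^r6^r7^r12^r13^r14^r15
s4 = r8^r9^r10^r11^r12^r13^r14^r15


s1=0, s2=1, s3=0, s4=1

Syndrome = 10 (error at position 10)


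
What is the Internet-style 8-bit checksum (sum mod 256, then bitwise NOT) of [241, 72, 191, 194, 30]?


Sum = 728 mod 256 = 216
Complement = 39

39


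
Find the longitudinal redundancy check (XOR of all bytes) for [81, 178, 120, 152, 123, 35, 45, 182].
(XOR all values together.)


XOR chain: 81 ^ 178 ^ 120 ^ 152 ^ 123 ^ 35 ^ 45 ^ 182 = 192

192


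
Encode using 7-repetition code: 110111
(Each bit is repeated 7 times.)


Each bit -> 7 copies

111111111111110000000111111111111111111111


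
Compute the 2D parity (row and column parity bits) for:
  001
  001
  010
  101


Row parities: 1110
Column parities: 111

Row P: 1110, Col P: 111, Corner: 1


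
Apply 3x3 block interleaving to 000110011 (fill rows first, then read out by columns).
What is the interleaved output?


Matrix:
  000
  110
  011
Read columns: 010011001

010011001


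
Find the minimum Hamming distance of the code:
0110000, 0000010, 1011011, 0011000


Comparing all pairs, minimum distance: 2
Can detect 1 errors, correct 0 errors

2


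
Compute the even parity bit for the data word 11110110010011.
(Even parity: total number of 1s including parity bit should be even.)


Number of 1s in data: 9
Parity bit: 1

1


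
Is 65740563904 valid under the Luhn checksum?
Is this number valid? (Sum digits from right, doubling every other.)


Luhn sum = 48
48 mod 10 = 8

Invalid (Luhn sum mod 10 = 8)


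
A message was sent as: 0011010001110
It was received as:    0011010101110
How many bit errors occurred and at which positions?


XOR: 0000000100000

1 error(s) at position(s): 7


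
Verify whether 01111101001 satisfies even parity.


Number of 1s: 7

No, parity error (7 ones)


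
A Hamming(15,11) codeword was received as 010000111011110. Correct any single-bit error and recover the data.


Syndrome = 0: no error detected

Data: 00011011110 (no errors)


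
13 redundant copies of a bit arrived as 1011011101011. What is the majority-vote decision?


Ones: 9 out of 13
Threshold: 7

1 (9/13 voted 1)


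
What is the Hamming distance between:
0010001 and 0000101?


XOR: 0010100
Count of 1s: 2

2


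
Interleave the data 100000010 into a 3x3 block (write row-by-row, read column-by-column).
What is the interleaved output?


Matrix:
  100
  000
  010
Read columns: 100001000

100001000


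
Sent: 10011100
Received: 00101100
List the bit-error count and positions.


XOR: 10110000

3 error(s) at position(s): 0, 2, 3


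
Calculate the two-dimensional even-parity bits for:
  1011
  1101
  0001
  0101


Row parities: 1110
Column parities: 0010

Row P: 1110, Col P: 0010, Corner: 1


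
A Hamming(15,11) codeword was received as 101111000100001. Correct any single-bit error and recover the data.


Syndrome = 0: no error detected

Data: 11100100001 (no errors)


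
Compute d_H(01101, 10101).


XOR: 11000
Count of 1s: 2

2


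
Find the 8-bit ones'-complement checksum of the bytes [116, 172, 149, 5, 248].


Sum = 690 mod 256 = 178
Complement = 77

77


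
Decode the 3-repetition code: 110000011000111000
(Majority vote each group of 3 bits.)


Groups: 110, 000, 011, 000, 111, 000
Majority votes: 101010

101010


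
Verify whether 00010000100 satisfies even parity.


Number of 1s: 2

Yes, parity is correct (2 ones)


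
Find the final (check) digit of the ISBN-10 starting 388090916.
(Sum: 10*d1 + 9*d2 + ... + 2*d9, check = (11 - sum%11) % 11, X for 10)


Weighted sum: 271
271 mod 11 = 7

Check digit: 4


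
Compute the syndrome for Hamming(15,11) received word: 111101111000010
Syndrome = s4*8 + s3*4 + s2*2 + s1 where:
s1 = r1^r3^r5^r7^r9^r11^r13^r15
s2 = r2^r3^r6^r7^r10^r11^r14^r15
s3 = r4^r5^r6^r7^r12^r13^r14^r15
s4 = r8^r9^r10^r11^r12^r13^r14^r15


s1=0, s2=1, s3=0, s4=1

Syndrome = 10 (error at position 10)


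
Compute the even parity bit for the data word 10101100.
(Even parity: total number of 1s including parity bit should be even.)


Number of 1s in data: 4
Parity bit: 0

0


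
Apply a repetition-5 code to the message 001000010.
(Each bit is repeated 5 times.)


Each bit -> 5 copies

000000000011111000000000000000000001111100000


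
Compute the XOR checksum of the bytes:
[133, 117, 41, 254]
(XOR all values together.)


XOR chain: 133 ^ 117 ^ 41 ^ 254 = 39

39


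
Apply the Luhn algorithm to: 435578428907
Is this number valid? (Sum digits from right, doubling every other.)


Luhn sum = 63
63 mod 10 = 3

Invalid (Luhn sum mod 10 = 3)


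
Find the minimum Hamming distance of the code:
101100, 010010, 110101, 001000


Comparing all pairs, minimum distance: 2
Can detect 1 errors, correct 0 errors

2


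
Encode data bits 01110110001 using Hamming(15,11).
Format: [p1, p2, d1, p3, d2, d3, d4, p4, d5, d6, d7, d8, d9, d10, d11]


Parity bits: p1=0, p2=1, p3=0, p4=1

010011110110001


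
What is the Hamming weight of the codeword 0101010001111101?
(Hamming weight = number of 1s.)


Counting 1s in 0101010001111101

9


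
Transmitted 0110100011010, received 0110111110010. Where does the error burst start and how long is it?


XOR: 0000011101000

Burst at position 5, length 5


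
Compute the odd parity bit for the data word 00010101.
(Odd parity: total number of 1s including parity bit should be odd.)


Number of 1s in data: 3
Parity bit: 0

0


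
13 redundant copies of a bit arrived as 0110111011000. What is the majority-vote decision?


Ones: 7 out of 13
Threshold: 7

1 (7/13 voted 1)


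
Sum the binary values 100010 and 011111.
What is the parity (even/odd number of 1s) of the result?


100010 = 34
011111 = 31
Sum = 65 = 1000001
1s count = 2

even parity (2 ones in 1000001)


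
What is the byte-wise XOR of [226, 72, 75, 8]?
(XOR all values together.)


XOR chain: 226 ^ 72 ^ 75 ^ 8 = 233

233


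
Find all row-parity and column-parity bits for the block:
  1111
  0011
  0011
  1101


Row parities: 0001
Column parities: 0010

Row P: 0001, Col P: 0010, Corner: 1


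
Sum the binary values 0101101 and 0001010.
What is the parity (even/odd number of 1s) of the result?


0101101 = 45
0001010 = 10
Sum = 55 = 110111
1s count = 5

odd parity (5 ones in 110111)


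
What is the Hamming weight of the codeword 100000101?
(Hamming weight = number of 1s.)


Counting 1s in 100000101

3


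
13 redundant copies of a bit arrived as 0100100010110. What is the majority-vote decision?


Ones: 5 out of 13
Threshold: 7

0 (5/13 voted 1)


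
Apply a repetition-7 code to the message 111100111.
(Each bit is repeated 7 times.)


Each bit -> 7 copies

111111111111111111111111111100000000000000111111111111111111111


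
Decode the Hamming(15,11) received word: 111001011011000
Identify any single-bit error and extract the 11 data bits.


Syndrome = 0: no error detected

Data: 10101011000 (no errors)


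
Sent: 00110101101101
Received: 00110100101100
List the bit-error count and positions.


XOR: 00000001000001

2 error(s) at position(s): 7, 13


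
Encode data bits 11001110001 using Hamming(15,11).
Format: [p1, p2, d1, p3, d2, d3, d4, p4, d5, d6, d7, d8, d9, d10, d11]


Parity bits: p1=1, p2=0, p3=0, p4=0

101010001110001


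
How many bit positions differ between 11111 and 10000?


XOR: 01111
Count of 1s: 4

4


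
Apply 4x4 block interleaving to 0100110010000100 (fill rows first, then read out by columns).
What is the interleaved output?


Matrix:
  0100
  1100
  1000
  0100
Read columns: 0110110100000000

0110110100000000


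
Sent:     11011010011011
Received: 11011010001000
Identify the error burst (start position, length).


XOR: 00000000010011

Burst at position 9, length 5


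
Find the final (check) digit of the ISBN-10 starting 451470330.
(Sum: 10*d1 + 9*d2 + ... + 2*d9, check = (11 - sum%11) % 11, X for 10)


Weighted sum: 184
184 mod 11 = 8

Check digit: 3


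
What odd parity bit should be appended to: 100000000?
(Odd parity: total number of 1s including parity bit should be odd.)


Number of 1s in data: 1
Parity bit: 0

0


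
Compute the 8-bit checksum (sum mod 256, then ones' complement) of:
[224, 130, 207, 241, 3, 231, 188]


Sum = 1224 mod 256 = 200
Complement = 55

55


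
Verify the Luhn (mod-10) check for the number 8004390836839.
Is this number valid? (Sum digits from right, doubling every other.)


Luhn sum = 64
64 mod 10 = 4

Invalid (Luhn sum mod 10 = 4)


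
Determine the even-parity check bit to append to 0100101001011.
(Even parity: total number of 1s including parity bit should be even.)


Number of 1s in data: 6
Parity bit: 0

0


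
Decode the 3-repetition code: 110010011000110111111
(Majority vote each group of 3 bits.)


Groups: 110, 010, 011, 000, 110, 111, 111
Majority votes: 1010111

1010111


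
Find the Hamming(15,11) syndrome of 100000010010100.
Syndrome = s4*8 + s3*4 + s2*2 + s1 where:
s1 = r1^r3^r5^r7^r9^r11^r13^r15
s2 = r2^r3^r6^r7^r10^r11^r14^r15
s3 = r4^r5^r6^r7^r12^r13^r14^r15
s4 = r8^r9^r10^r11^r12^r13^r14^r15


s1=1, s2=1, s3=1, s4=1

Syndrome = 15 (error at position 15)


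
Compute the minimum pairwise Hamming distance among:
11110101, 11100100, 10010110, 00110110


Comparing all pairs, minimum distance: 2
Can detect 1 errors, correct 0 errors

2


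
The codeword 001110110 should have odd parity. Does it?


Number of 1s: 5

Yes, parity is correct (5 ones)


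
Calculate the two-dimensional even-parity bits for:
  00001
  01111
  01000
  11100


Row parities: 1011
Column parities: 11010

Row P: 1011, Col P: 11010, Corner: 1


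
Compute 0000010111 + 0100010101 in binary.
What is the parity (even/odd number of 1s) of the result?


0000010111 = 23
0100010101 = 277
Sum = 300 = 100101100
1s count = 4

even parity (4 ones in 100101100)


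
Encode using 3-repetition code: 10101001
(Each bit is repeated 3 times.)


Each bit -> 3 copies

111000111000111000000111


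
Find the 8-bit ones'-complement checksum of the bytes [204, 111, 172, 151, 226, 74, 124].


Sum = 1062 mod 256 = 38
Complement = 217

217


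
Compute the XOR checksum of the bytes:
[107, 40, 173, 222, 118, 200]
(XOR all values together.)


XOR chain: 107 ^ 40 ^ 173 ^ 222 ^ 118 ^ 200 = 142

142


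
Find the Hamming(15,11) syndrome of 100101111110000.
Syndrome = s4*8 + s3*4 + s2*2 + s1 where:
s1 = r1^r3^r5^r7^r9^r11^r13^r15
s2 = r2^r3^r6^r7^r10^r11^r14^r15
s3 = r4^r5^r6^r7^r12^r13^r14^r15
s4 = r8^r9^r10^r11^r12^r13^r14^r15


s1=0, s2=0, s3=1, s4=0

Syndrome = 4 (error at position 4)


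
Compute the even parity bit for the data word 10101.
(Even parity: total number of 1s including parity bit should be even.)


Number of 1s in data: 3
Parity bit: 1

1


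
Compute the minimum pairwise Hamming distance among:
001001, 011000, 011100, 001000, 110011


Comparing all pairs, minimum distance: 1
Can detect 0 errors, correct 0 errors

1


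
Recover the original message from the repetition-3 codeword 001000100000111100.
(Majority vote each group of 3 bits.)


Groups: 001, 000, 100, 000, 111, 100
Majority votes: 000010

000010


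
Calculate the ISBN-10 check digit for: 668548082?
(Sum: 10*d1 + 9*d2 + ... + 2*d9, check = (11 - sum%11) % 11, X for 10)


Weighted sum: 305
305 mod 11 = 8

Check digit: 3


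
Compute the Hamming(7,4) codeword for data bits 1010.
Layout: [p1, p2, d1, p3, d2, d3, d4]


Parity bits: p1=1, p2=0, p3=1

1011010


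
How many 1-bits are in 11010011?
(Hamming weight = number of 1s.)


Counting 1s in 11010011

5


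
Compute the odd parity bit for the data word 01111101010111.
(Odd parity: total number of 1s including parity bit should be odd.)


Number of 1s in data: 10
Parity bit: 1

1


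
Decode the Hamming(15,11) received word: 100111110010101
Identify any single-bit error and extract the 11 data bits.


Syndrome = 0: no error detected

Data: 01110010101 (no errors)


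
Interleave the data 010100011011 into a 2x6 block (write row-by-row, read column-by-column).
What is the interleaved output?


Matrix:
  010100
  011011
Read columns: 001101100101

001101100101


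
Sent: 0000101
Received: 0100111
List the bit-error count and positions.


XOR: 0100010

2 error(s) at position(s): 1, 5


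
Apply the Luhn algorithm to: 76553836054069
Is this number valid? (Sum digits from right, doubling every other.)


Luhn sum = 68
68 mod 10 = 8

Invalid (Luhn sum mod 10 = 8)


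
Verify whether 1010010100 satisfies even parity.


Number of 1s: 4

Yes, parity is correct (4 ones)


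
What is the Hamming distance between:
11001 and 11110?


XOR: 00111
Count of 1s: 3

3


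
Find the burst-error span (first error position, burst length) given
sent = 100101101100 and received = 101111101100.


XOR: 001010000000

Burst at position 2, length 3


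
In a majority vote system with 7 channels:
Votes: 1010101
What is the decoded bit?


Ones: 4 out of 7
Threshold: 4

1 (4/7 voted 1)


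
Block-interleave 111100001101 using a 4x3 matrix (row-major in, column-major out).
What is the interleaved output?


Matrix:
  111
  100
  001
  101
Read columns: 110110001011

110110001011


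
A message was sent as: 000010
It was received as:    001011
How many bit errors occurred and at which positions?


XOR: 001001

2 error(s) at position(s): 2, 5


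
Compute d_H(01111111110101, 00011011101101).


XOR: 01100100011000
Count of 1s: 5

5


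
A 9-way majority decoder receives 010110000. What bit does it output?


Ones: 3 out of 9
Threshold: 5

0 (3/9 voted 1)


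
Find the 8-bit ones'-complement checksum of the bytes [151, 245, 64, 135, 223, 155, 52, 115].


Sum = 1140 mod 256 = 116
Complement = 139

139


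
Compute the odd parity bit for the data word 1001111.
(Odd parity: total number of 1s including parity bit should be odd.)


Number of 1s in data: 5
Parity bit: 0

0


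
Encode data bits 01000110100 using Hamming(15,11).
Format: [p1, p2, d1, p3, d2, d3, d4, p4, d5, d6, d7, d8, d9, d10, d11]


Parity bits: p1=1, p2=0, p3=0, p4=1

100010010110100


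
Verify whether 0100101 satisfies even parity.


Number of 1s: 3

No, parity error (3 ones)


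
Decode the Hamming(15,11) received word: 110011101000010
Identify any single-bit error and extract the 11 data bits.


Syndrome = 0: no error detected

Data: 01111000010 (no errors)


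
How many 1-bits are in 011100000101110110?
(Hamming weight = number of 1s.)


Counting 1s in 011100000101110110

9


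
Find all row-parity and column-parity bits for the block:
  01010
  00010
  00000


Row parities: 010
Column parities: 01000

Row P: 010, Col P: 01000, Corner: 1


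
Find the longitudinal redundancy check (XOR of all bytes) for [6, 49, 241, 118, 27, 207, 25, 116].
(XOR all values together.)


XOR chain: 6 ^ 49 ^ 241 ^ 118 ^ 27 ^ 207 ^ 25 ^ 116 = 9

9


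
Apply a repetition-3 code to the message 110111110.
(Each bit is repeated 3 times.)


Each bit -> 3 copies

111111000111111111111111000


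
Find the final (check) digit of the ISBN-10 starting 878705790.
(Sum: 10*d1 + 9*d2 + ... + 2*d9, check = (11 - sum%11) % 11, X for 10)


Weighted sum: 336
336 mod 11 = 6

Check digit: 5


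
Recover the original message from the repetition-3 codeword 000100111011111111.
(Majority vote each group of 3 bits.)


Groups: 000, 100, 111, 011, 111, 111
Majority votes: 001111

001111


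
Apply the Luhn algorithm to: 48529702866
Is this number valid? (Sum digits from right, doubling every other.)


Luhn sum = 55
55 mod 10 = 5

Invalid (Luhn sum mod 10 = 5)


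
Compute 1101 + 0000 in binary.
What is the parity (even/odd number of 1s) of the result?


1101 = 13
0000 = 0
Sum = 13 = 1101
1s count = 3

odd parity (3 ones in 1101)


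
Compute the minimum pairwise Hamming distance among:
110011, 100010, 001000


Comparing all pairs, minimum distance: 2
Can detect 1 errors, correct 0 errors

2


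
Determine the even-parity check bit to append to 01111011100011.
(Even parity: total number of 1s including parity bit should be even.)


Number of 1s in data: 9
Parity bit: 1

1


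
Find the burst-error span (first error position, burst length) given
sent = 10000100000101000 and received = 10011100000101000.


XOR: 00011000000000000

Burst at position 3, length 2


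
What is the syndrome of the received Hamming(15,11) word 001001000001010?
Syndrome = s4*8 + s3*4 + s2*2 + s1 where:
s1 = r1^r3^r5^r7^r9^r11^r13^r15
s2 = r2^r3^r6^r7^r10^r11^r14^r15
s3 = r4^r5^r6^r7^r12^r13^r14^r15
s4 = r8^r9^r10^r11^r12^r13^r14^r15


s1=1, s2=1, s3=1, s4=0

Syndrome = 7 (error at position 7)


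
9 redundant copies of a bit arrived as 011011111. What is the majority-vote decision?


Ones: 7 out of 9
Threshold: 5

1 (7/9 voted 1)


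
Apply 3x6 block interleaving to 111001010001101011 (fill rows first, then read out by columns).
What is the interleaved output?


Matrix:
  111001
  010001
  101011
Read columns: 101110101000001111

101110101000001111


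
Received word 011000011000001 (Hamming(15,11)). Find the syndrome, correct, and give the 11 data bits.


Syndrome = 15: error at position 15

Data: 10001000000 (corrected bit 15)


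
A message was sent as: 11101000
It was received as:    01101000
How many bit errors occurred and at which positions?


XOR: 10000000

1 error(s) at position(s): 0


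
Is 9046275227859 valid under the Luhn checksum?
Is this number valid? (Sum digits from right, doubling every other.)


Luhn sum = 57
57 mod 10 = 7

Invalid (Luhn sum mod 10 = 7)


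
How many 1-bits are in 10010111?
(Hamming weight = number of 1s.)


Counting 1s in 10010111

5


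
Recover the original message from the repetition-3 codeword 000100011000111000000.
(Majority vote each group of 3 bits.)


Groups: 000, 100, 011, 000, 111, 000, 000
Majority votes: 0010100

0010100


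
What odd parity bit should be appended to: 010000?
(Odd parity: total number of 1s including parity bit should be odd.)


Number of 1s in data: 1
Parity bit: 0

0


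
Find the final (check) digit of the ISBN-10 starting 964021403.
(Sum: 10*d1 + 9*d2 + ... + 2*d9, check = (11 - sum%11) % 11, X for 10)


Weighted sum: 215
215 mod 11 = 6

Check digit: 5


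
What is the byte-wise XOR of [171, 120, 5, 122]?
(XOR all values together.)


XOR chain: 171 ^ 120 ^ 5 ^ 122 = 172

172


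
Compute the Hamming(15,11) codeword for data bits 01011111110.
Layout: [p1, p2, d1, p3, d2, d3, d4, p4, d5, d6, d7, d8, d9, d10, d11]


Parity bits: p1=1, p2=0, p3=1, p4=0

100110101111110


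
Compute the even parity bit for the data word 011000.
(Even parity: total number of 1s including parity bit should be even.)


Number of 1s in data: 2
Parity bit: 0

0


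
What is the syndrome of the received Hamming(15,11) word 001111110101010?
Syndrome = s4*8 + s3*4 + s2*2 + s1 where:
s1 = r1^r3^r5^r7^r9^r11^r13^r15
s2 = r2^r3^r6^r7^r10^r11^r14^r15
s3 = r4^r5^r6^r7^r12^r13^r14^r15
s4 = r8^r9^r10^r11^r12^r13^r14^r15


s1=1, s2=1, s3=0, s4=0

Syndrome = 3 (error at position 3)


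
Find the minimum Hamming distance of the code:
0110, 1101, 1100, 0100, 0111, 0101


Comparing all pairs, minimum distance: 1
Can detect 0 errors, correct 0 errors

1


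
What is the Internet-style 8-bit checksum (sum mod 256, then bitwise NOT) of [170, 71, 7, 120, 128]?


Sum = 496 mod 256 = 240
Complement = 15

15


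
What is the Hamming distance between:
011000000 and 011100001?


XOR: 000100001
Count of 1s: 2

2


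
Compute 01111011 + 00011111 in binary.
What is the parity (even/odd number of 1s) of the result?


01111011 = 123
00011111 = 31
Sum = 154 = 10011010
1s count = 4

even parity (4 ones in 10011010)


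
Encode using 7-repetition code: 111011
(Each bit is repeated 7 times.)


Each bit -> 7 copies

111111111111111111111000000011111111111111


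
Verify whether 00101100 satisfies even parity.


Number of 1s: 3

No, parity error (3 ones)


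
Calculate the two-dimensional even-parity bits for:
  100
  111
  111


Row parities: 111
Column parities: 100

Row P: 111, Col P: 100, Corner: 1


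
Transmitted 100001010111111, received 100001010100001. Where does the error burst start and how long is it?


XOR: 000000000011110

Burst at position 10, length 4


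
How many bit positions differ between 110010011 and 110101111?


XOR: 000111100
Count of 1s: 4

4


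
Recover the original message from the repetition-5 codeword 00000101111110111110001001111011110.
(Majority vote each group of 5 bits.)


Groups: 00000, 10111, 11101, 11110, 00100, 11110, 11110
Majority votes: 0111011

0111011


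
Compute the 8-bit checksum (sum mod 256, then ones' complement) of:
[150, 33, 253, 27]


Sum = 463 mod 256 = 207
Complement = 48

48


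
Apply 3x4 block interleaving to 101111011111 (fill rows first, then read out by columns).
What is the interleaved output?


Matrix:
  1011
  1101
  1111
Read columns: 111011101111

111011101111


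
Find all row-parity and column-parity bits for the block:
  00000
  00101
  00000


Row parities: 000
Column parities: 00101

Row P: 000, Col P: 00101, Corner: 0


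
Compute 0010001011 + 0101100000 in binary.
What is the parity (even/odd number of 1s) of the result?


0010001011 = 139
0101100000 = 352
Sum = 491 = 111101011
1s count = 7

odd parity (7 ones in 111101011)


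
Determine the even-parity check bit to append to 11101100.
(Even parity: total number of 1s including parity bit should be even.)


Number of 1s in data: 5
Parity bit: 1

1


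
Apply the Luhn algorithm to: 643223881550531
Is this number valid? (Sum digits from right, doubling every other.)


Luhn sum = 63
63 mod 10 = 3

Invalid (Luhn sum mod 10 = 3)


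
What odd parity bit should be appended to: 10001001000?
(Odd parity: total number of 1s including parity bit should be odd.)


Number of 1s in data: 3
Parity bit: 0

0


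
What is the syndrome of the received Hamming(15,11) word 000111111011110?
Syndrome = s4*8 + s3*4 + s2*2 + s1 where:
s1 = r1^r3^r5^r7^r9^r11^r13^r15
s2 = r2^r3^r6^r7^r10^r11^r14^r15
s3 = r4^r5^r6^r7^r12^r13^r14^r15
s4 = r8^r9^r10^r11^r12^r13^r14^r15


s1=1, s2=0, s3=1, s4=0

Syndrome = 5 (error at position 5)


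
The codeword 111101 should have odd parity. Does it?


Number of 1s: 5

Yes, parity is correct (5 ones)


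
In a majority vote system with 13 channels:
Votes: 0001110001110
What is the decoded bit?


Ones: 6 out of 13
Threshold: 7

0 (6/13 voted 1)


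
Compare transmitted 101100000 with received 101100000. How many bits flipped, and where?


XOR: 000000000

0 errors (received matches sent)


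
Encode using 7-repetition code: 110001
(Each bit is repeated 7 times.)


Each bit -> 7 copies

111111111111110000000000000000000001111111


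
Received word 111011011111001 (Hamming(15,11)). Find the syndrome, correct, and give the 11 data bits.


Syndrome = 0: no error detected

Data: 11101111001 (no errors)


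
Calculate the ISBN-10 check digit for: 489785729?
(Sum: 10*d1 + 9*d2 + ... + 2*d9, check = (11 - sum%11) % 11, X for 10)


Weighted sum: 358
358 mod 11 = 6

Check digit: 5


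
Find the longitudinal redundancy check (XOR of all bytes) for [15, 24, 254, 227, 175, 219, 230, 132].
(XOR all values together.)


XOR chain: 15 ^ 24 ^ 254 ^ 227 ^ 175 ^ 219 ^ 230 ^ 132 = 28

28


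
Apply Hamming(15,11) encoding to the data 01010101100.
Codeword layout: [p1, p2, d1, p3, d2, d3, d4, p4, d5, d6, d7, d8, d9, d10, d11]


Parity bits: p1=1, p2=0, p3=0, p4=1

100010110101100


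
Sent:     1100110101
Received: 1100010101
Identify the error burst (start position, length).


XOR: 0000100000

Burst at position 4, length 1


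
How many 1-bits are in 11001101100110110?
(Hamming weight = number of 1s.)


Counting 1s in 11001101100110110

10


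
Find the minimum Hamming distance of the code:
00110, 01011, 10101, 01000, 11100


Comparing all pairs, minimum distance: 2
Can detect 1 errors, correct 0 errors

2


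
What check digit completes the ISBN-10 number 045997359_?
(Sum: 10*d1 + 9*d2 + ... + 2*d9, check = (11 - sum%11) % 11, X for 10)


Weighted sum: 273
273 mod 11 = 9

Check digit: 2


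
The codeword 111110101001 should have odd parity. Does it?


Number of 1s: 8

No, parity error (8 ones)


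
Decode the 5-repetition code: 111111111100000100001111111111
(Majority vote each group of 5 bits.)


Groups: 11111, 11111, 00000, 10000, 11111, 11111
Majority votes: 110011

110011


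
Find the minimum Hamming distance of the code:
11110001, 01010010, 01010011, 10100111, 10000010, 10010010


Comparing all pairs, minimum distance: 1
Can detect 0 errors, correct 0 errors

1


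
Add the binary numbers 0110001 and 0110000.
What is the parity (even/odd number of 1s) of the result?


0110001 = 49
0110000 = 48
Sum = 97 = 1100001
1s count = 3

odd parity (3 ones in 1100001)


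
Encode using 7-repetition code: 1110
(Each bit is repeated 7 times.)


Each bit -> 7 copies

1111111111111111111110000000


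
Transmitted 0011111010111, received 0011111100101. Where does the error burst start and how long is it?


XOR: 0000000110010

Burst at position 7, length 5


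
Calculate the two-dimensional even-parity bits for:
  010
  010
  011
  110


Row parities: 1100
Column parities: 101

Row P: 1100, Col P: 101, Corner: 0


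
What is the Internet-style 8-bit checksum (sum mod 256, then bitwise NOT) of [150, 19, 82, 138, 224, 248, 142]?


Sum = 1003 mod 256 = 235
Complement = 20

20


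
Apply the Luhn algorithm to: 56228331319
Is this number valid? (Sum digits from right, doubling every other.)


Luhn sum = 47
47 mod 10 = 7

Invalid (Luhn sum mod 10 = 7)


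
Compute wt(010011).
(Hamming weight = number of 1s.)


Counting 1s in 010011

3


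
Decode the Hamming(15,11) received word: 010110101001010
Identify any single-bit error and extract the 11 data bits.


Syndrome = 15: error at position 15

Data: 01011001011 (corrected bit 15)


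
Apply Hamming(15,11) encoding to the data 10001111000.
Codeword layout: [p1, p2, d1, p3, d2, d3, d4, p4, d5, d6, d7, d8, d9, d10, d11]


Parity bits: p1=1, p2=1, p3=1, p4=0

111100001111000


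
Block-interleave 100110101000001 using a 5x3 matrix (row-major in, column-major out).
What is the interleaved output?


Matrix:
  100
  110
  101
  000
  001
Read columns: 111000100000101

111000100000101


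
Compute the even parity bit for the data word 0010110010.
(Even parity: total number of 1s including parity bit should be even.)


Number of 1s in data: 4
Parity bit: 0

0


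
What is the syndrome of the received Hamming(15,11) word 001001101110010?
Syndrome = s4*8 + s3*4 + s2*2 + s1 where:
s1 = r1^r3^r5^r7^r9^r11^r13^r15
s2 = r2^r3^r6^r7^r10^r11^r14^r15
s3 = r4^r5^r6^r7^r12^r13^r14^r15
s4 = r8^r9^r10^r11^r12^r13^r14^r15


s1=0, s2=0, s3=1, s4=0

Syndrome = 4 (error at position 4)


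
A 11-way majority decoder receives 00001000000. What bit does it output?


Ones: 1 out of 11
Threshold: 6

0 (1/11 voted 1)


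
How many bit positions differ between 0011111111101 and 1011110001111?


XOR: 1000001110010
Count of 1s: 5

5


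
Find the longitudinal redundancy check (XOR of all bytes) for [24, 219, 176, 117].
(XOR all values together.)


XOR chain: 24 ^ 219 ^ 176 ^ 117 = 6

6


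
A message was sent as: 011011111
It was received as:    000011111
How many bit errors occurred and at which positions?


XOR: 011000000

2 error(s) at position(s): 1, 2


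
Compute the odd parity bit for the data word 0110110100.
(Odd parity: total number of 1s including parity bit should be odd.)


Number of 1s in data: 5
Parity bit: 0

0


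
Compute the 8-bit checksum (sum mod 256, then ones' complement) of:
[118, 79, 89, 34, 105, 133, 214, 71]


Sum = 843 mod 256 = 75
Complement = 180

180


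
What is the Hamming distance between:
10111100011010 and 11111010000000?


XOR: 01000110011010
Count of 1s: 6

6


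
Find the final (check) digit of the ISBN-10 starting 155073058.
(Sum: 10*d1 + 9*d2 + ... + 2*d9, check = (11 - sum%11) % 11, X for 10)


Weighted sum: 183
183 mod 11 = 7

Check digit: 4


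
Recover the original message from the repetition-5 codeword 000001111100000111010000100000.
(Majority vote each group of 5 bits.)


Groups: 00000, 11111, 00000, 11101, 00001, 00000
Majority votes: 010100

010100


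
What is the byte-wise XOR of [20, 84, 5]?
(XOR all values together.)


XOR chain: 20 ^ 84 ^ 5 = 69

69


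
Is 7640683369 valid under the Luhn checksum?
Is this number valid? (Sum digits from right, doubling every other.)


Luhn sum = 51
51 mod 10 = 1

Invalid (Luhn sum mod 10 = 1)


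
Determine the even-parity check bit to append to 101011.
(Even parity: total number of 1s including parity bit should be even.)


Number of 1s in data: 4
Parity bit: 0

0


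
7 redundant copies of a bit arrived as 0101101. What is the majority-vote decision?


Ones: 4 out of 7
Threshold: 4

1 (4/7 voted 1)


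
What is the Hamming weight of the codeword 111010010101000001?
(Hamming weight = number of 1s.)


Counting 1s in 111010010101000001

8


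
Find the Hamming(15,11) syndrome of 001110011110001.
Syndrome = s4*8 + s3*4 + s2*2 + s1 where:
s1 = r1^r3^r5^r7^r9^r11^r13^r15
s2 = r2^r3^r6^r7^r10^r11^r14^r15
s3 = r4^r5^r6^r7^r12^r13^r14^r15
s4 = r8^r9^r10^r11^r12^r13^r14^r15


s1=1, s2=0, s3=1, s4=1

Syndrome = 13 (error at position 13)


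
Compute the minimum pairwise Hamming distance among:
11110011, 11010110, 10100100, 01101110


Comparing all pairs, minimum distance: 3
Can detect 2 errors, correct 1 errors

3


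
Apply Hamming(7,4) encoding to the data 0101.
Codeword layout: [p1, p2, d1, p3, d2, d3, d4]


Parity bits: p1=0, p2=1, p3=0

0100101


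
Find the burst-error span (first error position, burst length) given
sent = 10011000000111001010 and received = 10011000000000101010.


XOR: 00000000000111100000

Burst at position 11, length 4


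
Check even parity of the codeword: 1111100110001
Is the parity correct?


Number of 1s: 8

Yes, parity is correct (8 ones)


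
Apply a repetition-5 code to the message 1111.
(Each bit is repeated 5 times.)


Each bit -> 5 copies

11111111111111111111


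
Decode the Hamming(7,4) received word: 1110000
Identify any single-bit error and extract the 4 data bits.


Syndrome = 0: no error detected

Data: 1000 (no errors)
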